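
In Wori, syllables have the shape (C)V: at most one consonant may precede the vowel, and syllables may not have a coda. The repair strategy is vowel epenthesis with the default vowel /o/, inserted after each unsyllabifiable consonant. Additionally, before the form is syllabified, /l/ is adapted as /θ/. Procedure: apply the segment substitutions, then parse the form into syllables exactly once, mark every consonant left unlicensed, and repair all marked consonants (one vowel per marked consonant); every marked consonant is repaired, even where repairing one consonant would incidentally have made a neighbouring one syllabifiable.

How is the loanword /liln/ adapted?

Substitution: /l/ → /θ/, giving /θiθn/.
Syllabifying with onset maximization leaves /θ/, /n/ stranded (no codas are permitted; onsets are limited to one consonant).
Epenthesis after each stranded consonant: /θ/ → /θo/, /n/ → /no/.

θiθono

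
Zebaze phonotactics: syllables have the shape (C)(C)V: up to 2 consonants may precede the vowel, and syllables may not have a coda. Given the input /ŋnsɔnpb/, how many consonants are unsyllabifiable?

4

Under (C)(C)V, the unsyllabifiable consonants are /ŋ/, /n/, /p/, /b/ (no codas are permitted; onsets may contain at most 2 consonants).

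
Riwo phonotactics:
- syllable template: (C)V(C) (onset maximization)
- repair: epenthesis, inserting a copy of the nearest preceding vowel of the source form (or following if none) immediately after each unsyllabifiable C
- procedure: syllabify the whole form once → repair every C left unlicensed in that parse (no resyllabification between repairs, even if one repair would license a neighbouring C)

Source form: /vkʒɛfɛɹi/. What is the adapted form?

vɛkɛʒɛfɛɹi

Syllabifying with onset maximization leaves /v/, /k/ stranded (at most one coda consonant is licensed; onsets are limited to one consonant).
Each unlicensed consonant becomes the onset of a new syllable: /v/ → /vɛ/, /k/ → /kɛ/.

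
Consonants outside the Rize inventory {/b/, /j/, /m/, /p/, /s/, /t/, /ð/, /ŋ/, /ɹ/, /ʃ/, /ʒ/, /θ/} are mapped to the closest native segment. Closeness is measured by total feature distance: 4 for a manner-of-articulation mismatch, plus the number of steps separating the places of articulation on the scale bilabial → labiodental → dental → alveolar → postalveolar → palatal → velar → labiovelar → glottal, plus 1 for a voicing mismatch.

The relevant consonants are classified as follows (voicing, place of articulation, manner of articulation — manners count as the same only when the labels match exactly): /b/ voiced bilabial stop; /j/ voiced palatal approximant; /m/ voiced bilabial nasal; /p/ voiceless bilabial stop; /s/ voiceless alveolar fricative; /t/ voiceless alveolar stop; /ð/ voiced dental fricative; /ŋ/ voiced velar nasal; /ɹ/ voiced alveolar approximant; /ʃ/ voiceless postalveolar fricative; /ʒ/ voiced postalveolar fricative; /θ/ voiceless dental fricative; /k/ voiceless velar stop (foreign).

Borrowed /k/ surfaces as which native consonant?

t

/t/ is closest: same manner (stop), place distance 3 (velar→alveolar), same voicing; total 3. Next closest is /ŋ/ at distance 5.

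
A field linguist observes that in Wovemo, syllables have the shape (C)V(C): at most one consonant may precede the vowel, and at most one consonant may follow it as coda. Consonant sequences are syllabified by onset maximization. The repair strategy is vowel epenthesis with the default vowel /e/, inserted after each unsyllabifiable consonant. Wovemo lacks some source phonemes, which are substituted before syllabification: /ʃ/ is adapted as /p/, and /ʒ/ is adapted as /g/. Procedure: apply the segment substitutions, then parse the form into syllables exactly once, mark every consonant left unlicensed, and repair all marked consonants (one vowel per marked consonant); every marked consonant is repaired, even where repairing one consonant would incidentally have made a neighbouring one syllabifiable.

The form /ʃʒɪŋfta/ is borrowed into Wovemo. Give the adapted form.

pegɪŋfeta

Substitution: /ʃ/ → /p/, /ʒ/ → /g/, giving /pgɪŋfta/.
Syllabifying with onset maximization leaves /p/, /f/ stranded (at most one coda consonant is licensed; onsets are limited to one consonant).
Inserting the epenthetic vowel yields /p/ → /pe/, /f/ → /fe/.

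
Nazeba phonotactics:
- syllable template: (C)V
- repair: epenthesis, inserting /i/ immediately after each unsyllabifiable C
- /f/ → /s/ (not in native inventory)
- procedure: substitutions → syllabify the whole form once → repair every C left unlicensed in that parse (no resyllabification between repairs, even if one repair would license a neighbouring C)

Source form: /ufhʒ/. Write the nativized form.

usihiʒi

Substitution: /f/ → /s/, giving /ushʒ/.
Under (C)V, the unsyllabifiable consonants are /s/, /h/, /ʒ/ (no codas are permitted; onsets are limited to one consonant).
Epenthesis after each stranded consonant: /s/ → /si/, /h/ → /hi/, /ʒ/ → /ʒi/.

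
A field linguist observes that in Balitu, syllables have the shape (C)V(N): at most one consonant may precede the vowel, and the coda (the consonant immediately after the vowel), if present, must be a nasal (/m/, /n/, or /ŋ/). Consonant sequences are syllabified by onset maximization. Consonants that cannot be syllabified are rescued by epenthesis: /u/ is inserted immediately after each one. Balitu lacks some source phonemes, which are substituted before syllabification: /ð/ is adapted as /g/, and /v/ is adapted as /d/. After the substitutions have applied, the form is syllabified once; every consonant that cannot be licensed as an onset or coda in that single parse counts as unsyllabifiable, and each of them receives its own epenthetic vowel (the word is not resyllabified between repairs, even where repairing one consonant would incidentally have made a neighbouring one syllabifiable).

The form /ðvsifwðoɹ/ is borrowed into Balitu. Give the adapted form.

Substitution: /ð/ → /g/, /v/ → /d/, giving /gdsifwgoɹ/.
Syllabifying with onset maximization leaves /g/, /d/, /f/, /w/, /ɹ/ stranded (only a nasal (/m/, /n/, or /ŋ/) is licensed in coda position; onsets are limited to one consonant).
Each unlicensed consonant becomes the onset of a new syllable: /g/ → /gu/, /d/ → /du/, /f/ → /fu/, /w/ → /wu/, /ɹ/ → /ɹu/.

gudusifuwugoɹu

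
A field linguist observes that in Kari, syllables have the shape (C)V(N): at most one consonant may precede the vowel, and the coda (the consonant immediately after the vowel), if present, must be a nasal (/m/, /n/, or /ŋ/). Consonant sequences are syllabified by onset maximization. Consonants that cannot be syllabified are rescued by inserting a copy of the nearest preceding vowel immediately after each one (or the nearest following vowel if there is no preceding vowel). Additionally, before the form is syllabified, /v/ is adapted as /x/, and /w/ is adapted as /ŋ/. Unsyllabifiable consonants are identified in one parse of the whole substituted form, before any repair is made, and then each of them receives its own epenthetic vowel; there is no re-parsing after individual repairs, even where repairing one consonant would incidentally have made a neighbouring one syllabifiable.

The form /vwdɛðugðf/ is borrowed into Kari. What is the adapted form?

xɛŋɛdɛðuguðufu

Substitution: /v/ → /x/, /w/ → /ŋ/, giving /xŋdɛðugðf/.
Under (C)V(N), the unsyllabifiable consonants are /x/, /ŋ/, /g/, /ð/, /f/ (only a nasal (/m/, /n/, or /ŋ/) is licensed in coda position; onsets are limited to one consonant).
Each unlicensed consonant becomes the onset of a new syllable: /x/ → /xɛ/, /ŋ/ → /ŋɛ/, /g/ → /gu/, /ð/ → /ðu/, /f/ → /fu/.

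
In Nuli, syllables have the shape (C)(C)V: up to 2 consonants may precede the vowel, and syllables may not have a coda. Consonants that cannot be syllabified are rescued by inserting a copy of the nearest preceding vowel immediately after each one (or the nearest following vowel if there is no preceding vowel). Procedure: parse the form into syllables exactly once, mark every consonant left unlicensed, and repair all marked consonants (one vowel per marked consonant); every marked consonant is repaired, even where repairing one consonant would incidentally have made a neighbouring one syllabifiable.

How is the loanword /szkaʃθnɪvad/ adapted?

sazkaʃaθnɪvada

The consonants /s/, /ʃ/, /d/ cannot be parsed into a legal (C)(C)V syllable (no codas are permitted; onsets may contain at most 2 consonants).
Inserting the epenthetic vowel yields /s/ → /sa/, /ʃ/ → /ʃa/, /d/ → /da/.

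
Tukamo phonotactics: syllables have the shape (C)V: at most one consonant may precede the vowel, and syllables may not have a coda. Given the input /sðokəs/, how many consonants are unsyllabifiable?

The consonants /s/, /s/ cannot be parsed into a legal (C)V syllable (no codas are permitted; onsets are limited to one consonant).

2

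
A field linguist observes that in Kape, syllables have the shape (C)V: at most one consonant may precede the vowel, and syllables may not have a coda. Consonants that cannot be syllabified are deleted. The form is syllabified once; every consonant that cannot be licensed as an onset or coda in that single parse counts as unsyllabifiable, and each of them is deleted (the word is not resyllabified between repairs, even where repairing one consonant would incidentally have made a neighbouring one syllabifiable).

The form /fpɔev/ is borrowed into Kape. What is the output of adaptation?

Syllabifying with onset maximization leaves /f/, /v/ stranded (no codas are permitted; onsets are limited to one consonant).
Deletion applies to /f/, /v/.

pɔe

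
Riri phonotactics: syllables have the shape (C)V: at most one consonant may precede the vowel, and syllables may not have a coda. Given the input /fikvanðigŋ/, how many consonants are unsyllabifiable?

The consonants /k/, /n/, /g/, /ŋ/ cannot be parsed into a legal (C)V syllable (no codas are permitted; onsets are limited to one consonant).

4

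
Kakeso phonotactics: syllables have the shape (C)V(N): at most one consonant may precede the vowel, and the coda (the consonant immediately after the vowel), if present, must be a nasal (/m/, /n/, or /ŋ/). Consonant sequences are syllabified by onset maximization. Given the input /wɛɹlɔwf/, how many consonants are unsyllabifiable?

3

Under (C)V(N), the unsyllabifiable consonants are /ɹ/, /w/, /f/ (only a nasal (/m/, /n/, or /ŋ/) is licensed in coda position; onsets are limited to one consonant).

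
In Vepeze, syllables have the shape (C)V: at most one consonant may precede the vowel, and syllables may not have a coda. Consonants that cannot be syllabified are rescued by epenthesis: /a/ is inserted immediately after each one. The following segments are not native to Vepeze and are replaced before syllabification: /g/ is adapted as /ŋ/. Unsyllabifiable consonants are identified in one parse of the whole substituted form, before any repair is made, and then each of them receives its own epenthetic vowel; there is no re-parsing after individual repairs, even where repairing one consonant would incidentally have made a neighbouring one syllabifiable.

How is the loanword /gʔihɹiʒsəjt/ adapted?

Substitution: /g/ → /ŋ/, giving /ŋʔihɹiʒsəjt/.
Under (C)V, the unsyllabifiable consonants are /ŋ/, /h/, /ʒ/, /j/, /t/ (no codas are permitted; onsets are limited to one consonant).
Epenthesis after each stranded consonant: /ŋ/ → /ŋa/, /h/ → /ha/, /ʒ/ → /ʒa/, /j/ → /ja/, /t/ → /ta/.

ŋaʔihaɹiʒasəjata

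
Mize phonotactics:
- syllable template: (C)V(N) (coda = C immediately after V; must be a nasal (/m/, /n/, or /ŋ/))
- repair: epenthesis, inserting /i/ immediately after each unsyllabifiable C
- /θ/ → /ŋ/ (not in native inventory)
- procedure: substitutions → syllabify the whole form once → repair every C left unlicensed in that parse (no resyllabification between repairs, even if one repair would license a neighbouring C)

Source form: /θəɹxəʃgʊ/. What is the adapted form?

Substitution: /θ/ → /ŋ/, giving /ŋəɹxəʃgʊ/.
Under (C)V(N), the unsyllabifiable consonants are /ɹ/, /ʃ/ (only a nasal (/m/, /n/, or /ŋ/) is licensed in coda position; onsets are limited to one consonant).
Inserting the epenthetic vowel yields /ɹ/ → /ɹi/, /ʃ/ → /ʃi/.

ŋəɹixəʃigʊ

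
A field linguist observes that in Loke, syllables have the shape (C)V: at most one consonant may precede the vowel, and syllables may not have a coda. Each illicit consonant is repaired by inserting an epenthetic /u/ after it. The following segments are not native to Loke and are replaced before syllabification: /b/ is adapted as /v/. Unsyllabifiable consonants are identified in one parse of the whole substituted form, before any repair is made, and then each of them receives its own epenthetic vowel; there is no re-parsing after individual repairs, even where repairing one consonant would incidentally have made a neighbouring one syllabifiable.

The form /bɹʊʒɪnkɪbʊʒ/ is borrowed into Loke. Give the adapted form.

vuɹʊʒɪnukɪvʊʒu

Substitution: /b/ → /v/, giving /vɹʊʒɪnkɪvʊʒ/.
Under (C)V, the unsyllabifiable consonants are /v/, /n/, /ʒ/ (no codas are permitted; onsets are limited to one consonant).
Each unlicensed consonant becomes the onset of a new syllable: /v/ → /vu/, /n/ → /nu/, /ʒ/ → /ʒu/.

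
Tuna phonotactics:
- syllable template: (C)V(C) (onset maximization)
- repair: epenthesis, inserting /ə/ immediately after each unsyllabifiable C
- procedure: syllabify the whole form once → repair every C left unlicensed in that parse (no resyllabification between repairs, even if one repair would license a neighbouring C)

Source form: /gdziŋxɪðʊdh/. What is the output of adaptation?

gədəziŋxɪðʊdhə

Syllabifying with onset maximization leaves /g/, /d/, /h/ stranded (at most one coda consonant is licensed; onsets are limited to one consonant).
Epenthesis after each stranded consonant: /g/ → /gə/, /d/ → /də/, /h/ → /hə/.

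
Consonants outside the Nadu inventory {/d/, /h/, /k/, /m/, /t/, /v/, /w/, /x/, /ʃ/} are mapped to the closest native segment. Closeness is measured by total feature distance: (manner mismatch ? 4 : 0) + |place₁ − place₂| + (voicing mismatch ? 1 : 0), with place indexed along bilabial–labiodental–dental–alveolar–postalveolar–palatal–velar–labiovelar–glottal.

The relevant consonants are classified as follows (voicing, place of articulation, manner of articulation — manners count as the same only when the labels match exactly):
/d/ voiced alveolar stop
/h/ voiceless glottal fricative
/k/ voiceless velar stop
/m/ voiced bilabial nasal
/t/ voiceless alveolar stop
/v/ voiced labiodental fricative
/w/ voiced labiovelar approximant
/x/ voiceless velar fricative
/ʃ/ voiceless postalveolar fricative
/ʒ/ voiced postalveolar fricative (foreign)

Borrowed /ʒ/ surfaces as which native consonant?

ʃ

/ʃ/ is closest: same manner (fricative), place distance 0 (postalveolar→postalveolar), voicing differs (+1); total 1. Next closest is /v/ at distance 3.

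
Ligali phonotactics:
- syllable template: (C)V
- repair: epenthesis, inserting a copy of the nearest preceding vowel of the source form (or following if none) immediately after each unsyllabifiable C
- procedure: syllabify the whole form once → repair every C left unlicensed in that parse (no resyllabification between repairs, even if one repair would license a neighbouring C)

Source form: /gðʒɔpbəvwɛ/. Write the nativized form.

The consonants /g/, /ð/, /p/, /v/ cannot be parsed into a legal (C)V syllable (no codas are permitted; onsets are limited to one consonant).
Each unlicensed consonant becomes the onset of a new syllable: /g/ → /gɔ/, /ð/ → /ðɔ/, /p/ → /pɔ/, /v/ → /və/.

gɔðɔʒɔpɔbəvəwɛ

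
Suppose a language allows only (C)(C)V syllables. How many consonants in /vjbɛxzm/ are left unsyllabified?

The consonants /v/, /x/, /z/, /m/ cannot be parsed into a legal (C)(C)V syllable (no codas are permitted; onsets may contain at most 2 consonants).

4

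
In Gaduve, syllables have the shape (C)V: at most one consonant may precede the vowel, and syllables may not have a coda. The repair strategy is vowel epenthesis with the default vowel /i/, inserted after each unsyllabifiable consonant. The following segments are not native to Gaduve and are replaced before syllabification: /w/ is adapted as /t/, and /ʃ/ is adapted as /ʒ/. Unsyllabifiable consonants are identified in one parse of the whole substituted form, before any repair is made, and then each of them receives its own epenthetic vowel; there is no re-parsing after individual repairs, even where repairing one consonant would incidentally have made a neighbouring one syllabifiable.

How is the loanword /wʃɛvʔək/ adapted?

Substitution: /w/ → /t/, /ʃ/ → /ʒ/, giving /tʒɛvʔək/.
The consonants /t/, /v/, /k/ cannot be parsed into a legal (C)V syllable (no codas are permitted; onsets are limited to one consonant).
Epenthesis after each stranded consonant: /t/ → /ti/, /v/ → /vi/, /k/ → /ki/.

tiʒɛviʔəki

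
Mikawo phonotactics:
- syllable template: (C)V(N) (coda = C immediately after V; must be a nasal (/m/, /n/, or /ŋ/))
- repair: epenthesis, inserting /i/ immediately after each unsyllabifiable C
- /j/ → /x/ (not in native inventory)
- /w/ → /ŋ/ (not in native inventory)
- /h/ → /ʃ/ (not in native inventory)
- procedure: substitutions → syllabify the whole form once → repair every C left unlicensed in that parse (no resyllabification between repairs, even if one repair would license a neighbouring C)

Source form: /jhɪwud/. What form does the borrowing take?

Substitution: /j/ → /x/, /h/ → /ʃ/, /w/ → /ŋ/, giving /xʃɪŋud/.
Syllabifying with onset maximization leaves /x/, /d/ stranded (only a nasal (/m/, /n/, or /ŋ/) is licensed in coda position; onsets are limited to one consonant).
Epenthesis after each stranded consonant: /x/ → /xi/, /d/ → /di/.

xiʃɪŋudi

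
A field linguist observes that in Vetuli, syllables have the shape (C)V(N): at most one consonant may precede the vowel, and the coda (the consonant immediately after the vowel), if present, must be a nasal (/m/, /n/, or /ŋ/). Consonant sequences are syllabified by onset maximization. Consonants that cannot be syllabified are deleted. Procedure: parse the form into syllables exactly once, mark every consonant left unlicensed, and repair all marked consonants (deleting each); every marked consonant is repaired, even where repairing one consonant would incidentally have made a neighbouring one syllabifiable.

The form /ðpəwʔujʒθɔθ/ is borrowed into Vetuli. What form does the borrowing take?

Under (C)V(N), the unsyllabifiable consonants are /ð/, /w/, /j/, /ʒ/, /θ/ (only a nasal (/m/, /n/, or /ŋ/) is licensed in coda position; onsets are limited to one consonant).
Deletion applies to /ð/, /w/, /j/, /ʒ/, /θ/.

pəʔuθɔ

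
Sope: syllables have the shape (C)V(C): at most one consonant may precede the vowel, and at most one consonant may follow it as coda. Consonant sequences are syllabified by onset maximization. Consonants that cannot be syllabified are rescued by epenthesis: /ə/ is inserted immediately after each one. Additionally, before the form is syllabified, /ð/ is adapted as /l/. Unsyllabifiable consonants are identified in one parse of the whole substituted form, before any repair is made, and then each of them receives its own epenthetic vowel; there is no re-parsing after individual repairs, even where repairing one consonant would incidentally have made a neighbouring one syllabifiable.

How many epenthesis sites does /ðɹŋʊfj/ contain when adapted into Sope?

After substitution the input is /lɹŋʊfj/.
The unsyllabifiable consonants are /l/, /ɹ/, /j/; each receives one epenthetic vowel.

3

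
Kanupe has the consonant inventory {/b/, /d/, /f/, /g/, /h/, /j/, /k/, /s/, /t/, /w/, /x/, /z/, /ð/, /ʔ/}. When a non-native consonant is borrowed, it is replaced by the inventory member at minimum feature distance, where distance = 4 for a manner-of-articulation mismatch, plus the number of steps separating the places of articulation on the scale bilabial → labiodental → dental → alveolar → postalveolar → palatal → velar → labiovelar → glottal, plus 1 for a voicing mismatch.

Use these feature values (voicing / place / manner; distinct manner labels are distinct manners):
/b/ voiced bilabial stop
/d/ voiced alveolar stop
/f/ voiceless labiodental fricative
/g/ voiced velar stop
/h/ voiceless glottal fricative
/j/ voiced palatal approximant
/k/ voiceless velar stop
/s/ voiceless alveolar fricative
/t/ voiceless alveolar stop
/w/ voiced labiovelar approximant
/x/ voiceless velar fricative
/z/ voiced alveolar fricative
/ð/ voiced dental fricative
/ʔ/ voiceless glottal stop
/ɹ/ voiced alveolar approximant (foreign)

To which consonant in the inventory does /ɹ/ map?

/j/ is closest: same manner (approximant), place distance 2 (alveolar→palatal), same voicing; total 2. Next closest is /d/ at distance 4.

j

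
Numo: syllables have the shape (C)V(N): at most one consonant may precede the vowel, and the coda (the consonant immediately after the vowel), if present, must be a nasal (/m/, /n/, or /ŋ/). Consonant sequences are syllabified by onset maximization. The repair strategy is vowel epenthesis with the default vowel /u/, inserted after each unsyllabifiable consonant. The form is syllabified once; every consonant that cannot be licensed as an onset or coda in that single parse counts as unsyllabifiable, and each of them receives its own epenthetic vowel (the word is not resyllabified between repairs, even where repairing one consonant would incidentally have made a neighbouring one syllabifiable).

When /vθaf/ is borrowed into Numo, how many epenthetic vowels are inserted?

The unsyllabifiable consonants are /v/, /f/; each receives one epenthetic vowel.

2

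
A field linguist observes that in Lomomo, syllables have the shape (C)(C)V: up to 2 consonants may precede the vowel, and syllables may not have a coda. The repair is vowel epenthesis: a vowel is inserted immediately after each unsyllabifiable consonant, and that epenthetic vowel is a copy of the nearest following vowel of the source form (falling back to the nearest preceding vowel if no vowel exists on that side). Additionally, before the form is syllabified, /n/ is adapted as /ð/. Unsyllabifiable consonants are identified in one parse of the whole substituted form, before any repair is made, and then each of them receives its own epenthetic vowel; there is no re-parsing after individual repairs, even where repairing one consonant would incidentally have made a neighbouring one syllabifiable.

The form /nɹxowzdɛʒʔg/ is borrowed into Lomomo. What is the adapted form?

Substitution: /n/ → /ð/, giving /ðɹxowzdɛʒʔg/.
Under (C)(C)V, the unsyllabifiable consonants are /ð/, /w/, /ʒ/, /ʔ/, /g/ (no codas are permitted; onsets may contain at most 2 consonants).
Inserting the epenthetic vowel yields /ð/ → /ðo/, /w/ → /wɛ/, /ʒ/ → /ʒɛ/, /ʔ/ → /ʔɛ/, /g/ → /gɛ/.

ðoɹxowɛzdɛʒɛʔɛgɛ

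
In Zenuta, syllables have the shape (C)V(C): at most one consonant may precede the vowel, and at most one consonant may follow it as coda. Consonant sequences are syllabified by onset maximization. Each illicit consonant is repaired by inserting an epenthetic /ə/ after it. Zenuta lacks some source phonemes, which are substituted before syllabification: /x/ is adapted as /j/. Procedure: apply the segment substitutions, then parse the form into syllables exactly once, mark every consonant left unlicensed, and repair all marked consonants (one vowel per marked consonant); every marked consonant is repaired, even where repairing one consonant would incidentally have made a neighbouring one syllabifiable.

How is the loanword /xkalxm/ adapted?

jəkaljəmə

Substitution: /x/ → /j/, giving /jkaljm/.
Under (C)V(C), the unsyllabifiable consonants are /j/, /j/, /m/ (at most one coda consonant is licensed; onsets are limited to one consonant).
Inserting the epenthetic vowel yields /j/ → /jə/, /j/ → /jə/, /m/ → /mə/.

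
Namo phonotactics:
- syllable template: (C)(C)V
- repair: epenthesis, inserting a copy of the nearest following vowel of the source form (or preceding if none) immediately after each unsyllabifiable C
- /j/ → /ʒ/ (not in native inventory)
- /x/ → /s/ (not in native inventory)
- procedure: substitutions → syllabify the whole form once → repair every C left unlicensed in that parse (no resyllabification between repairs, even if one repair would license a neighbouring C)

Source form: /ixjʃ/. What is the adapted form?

isiʒiʃi

Substitution: /x/ → /s/, /j/ → /ʒ/, giving /isʒʃ/.
The consonants /s/, /ʒ/, /ʃ/ cannot be parsed into a legal (C)(C)V syllable (no codas are permitted; onsets may contain at most 2 consonants).
Each unlicensed consonant becomes the onset of a new syllable: /s/ → /si/, /ʒ/ → /ʒi/, /ʃ/ → /ʃi/.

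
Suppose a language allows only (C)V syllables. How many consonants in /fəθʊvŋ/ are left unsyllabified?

2

Under (C)V, the unsyllabifiable consonants are /v/, /ŋ/ (no codas are permitted; onsets are limited to one consonant).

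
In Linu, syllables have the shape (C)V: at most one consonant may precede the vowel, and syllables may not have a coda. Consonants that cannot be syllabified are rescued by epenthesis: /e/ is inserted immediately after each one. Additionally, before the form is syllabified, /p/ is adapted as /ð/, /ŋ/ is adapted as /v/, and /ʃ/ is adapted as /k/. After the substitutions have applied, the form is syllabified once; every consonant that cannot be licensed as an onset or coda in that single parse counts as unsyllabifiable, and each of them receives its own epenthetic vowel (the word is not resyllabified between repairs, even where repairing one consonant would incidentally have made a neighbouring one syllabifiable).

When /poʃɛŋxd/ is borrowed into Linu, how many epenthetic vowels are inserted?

3

After substitution the input is /ðokɛvxd/.
The unsyllabifiable consonants are /v/, /x/, /d/; each receives one epenthetic vowel.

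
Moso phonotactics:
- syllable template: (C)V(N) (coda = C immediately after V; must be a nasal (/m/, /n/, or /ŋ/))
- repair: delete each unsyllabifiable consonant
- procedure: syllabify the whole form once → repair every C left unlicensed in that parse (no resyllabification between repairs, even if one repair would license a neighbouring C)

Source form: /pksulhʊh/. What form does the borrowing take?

The consonants /p/, /k/, /l/, /h/ cannot be parsed into a legal (C)V(N) syllable (only a nasal (/m/, /n/, or /ŋ/) is licensed in coda position; onsets are limited to one consonant).
Each unlicensed consonant is deleted: /p/, /k/, /l/, /h/.

suhʊ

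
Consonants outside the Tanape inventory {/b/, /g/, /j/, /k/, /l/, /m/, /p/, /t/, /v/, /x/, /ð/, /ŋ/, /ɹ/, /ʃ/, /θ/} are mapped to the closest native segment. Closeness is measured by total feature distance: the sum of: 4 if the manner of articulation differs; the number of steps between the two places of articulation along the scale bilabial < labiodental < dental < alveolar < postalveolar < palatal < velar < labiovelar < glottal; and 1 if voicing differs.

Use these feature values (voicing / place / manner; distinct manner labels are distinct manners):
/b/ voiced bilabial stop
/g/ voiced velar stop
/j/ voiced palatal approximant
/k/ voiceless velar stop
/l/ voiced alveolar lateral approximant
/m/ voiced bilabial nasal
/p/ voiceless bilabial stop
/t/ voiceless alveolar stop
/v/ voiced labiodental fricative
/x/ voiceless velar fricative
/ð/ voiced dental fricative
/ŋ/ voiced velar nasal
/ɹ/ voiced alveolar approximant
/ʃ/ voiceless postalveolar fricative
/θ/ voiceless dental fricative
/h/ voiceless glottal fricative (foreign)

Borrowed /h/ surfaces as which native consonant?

x

/x/ is closest: same manner (fricative), place distance 2 (glottal→velar), same voicing; total 2. Next closest is /ʃ/ at distance 4.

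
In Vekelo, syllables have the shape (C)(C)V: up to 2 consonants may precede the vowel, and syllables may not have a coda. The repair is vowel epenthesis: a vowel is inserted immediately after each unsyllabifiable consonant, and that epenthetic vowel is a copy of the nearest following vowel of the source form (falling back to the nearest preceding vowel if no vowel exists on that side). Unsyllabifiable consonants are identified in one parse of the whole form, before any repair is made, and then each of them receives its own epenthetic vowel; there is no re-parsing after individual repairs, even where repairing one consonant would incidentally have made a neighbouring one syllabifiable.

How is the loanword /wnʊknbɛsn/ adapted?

The consonants /k/, /s/, /n/ cannot be parsed into a legal (C)(C)V syllable (no codas are permitted; onsets may contain at most 2 consonants).
Inserting the epenthetic vowel yields /k/ → /kɛ/, /s/ → /sɛ/, /n/ → /nɛ/.

wnʊkɛnbɛsɛnɛ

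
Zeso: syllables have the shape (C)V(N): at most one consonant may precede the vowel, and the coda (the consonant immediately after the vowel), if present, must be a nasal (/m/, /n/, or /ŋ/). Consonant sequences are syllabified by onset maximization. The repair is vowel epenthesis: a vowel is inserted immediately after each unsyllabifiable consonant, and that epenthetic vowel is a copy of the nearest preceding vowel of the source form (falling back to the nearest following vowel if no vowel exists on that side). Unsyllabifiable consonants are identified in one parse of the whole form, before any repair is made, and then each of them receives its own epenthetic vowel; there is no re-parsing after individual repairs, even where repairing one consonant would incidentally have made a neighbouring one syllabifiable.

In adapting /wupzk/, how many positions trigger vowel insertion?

The unsyllabifiable consonants are /p/, /z/, /k/; each receives one epenthetic vowel.

3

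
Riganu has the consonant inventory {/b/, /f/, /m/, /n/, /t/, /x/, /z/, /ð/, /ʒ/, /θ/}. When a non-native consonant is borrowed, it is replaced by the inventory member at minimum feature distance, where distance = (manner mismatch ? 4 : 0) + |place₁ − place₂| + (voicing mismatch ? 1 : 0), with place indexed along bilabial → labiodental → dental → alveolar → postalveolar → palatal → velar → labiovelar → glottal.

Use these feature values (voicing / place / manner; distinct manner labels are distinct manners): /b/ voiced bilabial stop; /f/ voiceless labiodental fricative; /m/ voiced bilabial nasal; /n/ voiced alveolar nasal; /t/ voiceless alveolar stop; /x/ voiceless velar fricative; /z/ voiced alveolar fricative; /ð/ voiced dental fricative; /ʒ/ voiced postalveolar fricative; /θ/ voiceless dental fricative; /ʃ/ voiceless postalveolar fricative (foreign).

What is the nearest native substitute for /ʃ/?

/ʒ/ is closest: same manner (fricative), place distance 0 (postalveolar→postalveolar), voicing differs (+1); total 1. Next closest is /x/ at distance 2.

ʒ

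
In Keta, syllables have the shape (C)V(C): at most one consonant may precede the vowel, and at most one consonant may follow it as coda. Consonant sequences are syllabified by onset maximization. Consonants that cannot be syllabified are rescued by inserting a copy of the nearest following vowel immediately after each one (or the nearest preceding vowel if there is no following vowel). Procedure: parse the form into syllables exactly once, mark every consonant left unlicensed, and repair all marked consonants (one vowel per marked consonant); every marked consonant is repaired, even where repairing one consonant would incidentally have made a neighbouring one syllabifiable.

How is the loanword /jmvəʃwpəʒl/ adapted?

jəməvəʃwəpəʒlə

Under (C)V(C), the unsyllabifiable consonants are /j/, /m/, /w/, /l/ (at most one coda consonant is licensed; onsets are limited to one consonant).
Each unlicensed consonant becomes the onset of a new syllable: /j/ → /jə/, /m/ → /mə/, /w/ → /wə/, /l/ → /lə/.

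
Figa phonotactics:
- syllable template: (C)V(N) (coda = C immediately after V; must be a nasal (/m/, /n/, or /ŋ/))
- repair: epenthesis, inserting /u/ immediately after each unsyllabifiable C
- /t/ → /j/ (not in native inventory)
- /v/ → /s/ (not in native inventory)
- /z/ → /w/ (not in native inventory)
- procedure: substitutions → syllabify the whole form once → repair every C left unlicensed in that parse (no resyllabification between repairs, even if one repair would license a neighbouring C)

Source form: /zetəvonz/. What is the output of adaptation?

Substitution: /z/ → /w/, /t/ → /j/, /v/ → /s/, giving /wejəsonw/.
Syllabifying with onset maximization leaves /w/ stranded (only a nasal (/m/, /n/, or /ŋ/) is licensed in coda position; onsets are limited to one consonant).
Each unlicensed consonant becomes the onset of a new syllable: /w/ → /wu/.

wejəsonwu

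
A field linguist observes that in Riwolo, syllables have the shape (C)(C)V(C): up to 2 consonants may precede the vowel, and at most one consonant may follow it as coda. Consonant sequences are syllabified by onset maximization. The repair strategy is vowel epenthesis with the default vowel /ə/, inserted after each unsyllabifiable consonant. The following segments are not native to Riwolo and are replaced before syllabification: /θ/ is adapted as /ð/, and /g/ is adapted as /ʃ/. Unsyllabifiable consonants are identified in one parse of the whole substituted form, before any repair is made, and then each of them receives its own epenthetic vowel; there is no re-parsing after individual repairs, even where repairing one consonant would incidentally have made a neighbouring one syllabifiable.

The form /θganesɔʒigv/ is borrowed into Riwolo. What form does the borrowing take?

ðʃanesɔʒiʃvə

Substitution: /θ/ → /ð/, /g/ → /ʃ/, giving /ðʃanesɔʒiʃv/.
Syllabifying with onset maximization leaves /v/ stranded (at most one coda consonant is licensed; onsets may contain at most 2 consonants).
Epenthesis after each stranded consonant: /v/ → /və/.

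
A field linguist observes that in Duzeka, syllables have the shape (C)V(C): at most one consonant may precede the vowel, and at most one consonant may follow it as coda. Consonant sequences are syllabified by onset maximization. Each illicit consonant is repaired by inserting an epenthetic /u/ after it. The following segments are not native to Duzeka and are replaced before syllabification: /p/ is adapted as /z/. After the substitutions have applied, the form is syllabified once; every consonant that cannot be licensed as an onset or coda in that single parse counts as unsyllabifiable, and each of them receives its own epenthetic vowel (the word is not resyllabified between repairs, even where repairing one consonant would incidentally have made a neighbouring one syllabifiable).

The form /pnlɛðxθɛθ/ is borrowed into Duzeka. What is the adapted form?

Substitution: /p/ → /z/, giving /znlɛðxθɛθ/.
Syllabifying with onset maximization leaves /z/, /n/, /x/ stranded (at most one coda consonant is licensed; onsets are limited to one consonant).
Inserting the epenthetic vowel yields /z/ → /zu/, /n/ → /nu/, /x/ → /xu/.

zunulɛðxuθɛθ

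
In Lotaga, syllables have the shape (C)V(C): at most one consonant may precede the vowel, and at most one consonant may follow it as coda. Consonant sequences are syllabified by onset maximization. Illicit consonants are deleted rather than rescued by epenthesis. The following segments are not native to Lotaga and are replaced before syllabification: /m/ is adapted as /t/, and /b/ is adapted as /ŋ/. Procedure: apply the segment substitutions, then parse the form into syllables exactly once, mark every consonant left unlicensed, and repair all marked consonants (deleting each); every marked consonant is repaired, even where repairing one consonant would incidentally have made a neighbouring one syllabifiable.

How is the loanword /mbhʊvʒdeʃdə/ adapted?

hʊvdeʃdə

Substitution: /m/ → /t/, /b/ → /ŋ/, giving /tŋhʊvʒdeʃdə/.
The consonants /t/, /ŋ/, /ʒ/ cannot be parsed into a legal (C)V(C) syllable (at most one coda consonant is licensed; onsets are limited to one consonant).
Deletion applies to /t/, /ŋ/, /ʒ/.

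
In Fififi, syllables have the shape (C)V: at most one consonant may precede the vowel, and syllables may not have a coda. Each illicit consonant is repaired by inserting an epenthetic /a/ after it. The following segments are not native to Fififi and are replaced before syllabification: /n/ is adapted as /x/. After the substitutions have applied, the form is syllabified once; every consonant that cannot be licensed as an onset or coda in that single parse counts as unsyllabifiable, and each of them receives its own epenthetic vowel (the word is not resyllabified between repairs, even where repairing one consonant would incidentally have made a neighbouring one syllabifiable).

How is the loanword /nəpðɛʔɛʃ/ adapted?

xəpaðɛʔɛʃa

Substitution: /n/ → /x/, giving /xəpðɛʔɛʃ/.
Under (C)V, the unsyllabifiable consonants are /p/, /ʃ/ (no codas are permitted; onsets are limited to one consonant).
Epenthesis after each stranded consonant: /p/ → /pa/, /ʃ/ → /ʃa/.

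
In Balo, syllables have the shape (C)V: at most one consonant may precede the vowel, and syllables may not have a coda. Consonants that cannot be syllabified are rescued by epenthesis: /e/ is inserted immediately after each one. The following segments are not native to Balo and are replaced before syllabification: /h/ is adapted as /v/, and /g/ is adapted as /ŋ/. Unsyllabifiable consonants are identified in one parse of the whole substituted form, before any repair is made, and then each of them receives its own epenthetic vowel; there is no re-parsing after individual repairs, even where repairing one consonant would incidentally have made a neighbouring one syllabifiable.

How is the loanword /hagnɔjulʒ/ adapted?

vaŋenɔjuleʒe

Substitution: /h/ → /v/, /g/ → /ŋ/, giving /vaŋnɔjulʒ/.
Under (C)V, the unsyllabifiable consonants are /ŋ/, /l/, /ʒ/ (no codas are permitted; onsets are limited to one consonant).
Epenthesis after each stranded consonant: /ŋ/ → /ŋe/, /l/ → /le/, /ʒ/ → /ʒe/.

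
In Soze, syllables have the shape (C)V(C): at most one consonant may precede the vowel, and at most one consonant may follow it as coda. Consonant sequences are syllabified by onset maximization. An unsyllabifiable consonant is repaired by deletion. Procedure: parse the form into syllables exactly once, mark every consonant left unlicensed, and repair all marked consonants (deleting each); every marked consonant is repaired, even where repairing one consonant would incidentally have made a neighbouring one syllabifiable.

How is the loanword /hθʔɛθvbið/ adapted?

ʔɛθbið

The consonants /h/, /θ/, /v/ cannot be parsed into a legal (C)V(C) syllable (at most one coda consonant is licensed; onsets are limited to one consonant).
Each unlicensed consonant is deleted: /h/, /θ/, /v/.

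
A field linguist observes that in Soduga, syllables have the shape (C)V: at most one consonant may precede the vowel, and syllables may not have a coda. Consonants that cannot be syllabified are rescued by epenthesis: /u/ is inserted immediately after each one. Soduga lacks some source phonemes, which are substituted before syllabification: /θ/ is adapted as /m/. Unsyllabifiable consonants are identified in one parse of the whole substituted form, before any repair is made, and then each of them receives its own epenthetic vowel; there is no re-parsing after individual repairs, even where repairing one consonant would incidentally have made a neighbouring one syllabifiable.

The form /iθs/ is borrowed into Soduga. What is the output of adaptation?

imusu

Substitution: /θ/ → /m/, giving /ims/.
Syllabifying with onset maximization leaves /m/, /s/ stranded (no codas are permitted; onsets are limited to one consonant).
Inserting the epenthetic vowel yields /m/ → /mu/, /s/ → /su/.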